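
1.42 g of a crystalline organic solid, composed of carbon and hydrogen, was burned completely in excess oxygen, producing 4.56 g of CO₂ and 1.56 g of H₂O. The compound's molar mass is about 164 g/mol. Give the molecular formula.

C12H20

mol C = 4.56 g CO₂ ÷ 44.009 g/mol = 0.1036 mol
mol H = 2 × 1.56 g H₂O ÷ 18.015 g/mol = 0.1732 mol
Divide by the smallest (0.1036 mol): C 1.000, H 1.671
Multiplying each by 3 gives whole numbers: C 3.00, H 5.01
Empirical formula: C3H5
Empirical-formula mass = 41.07 g/mol; 164 ÷ 41.07 ≈ 4, so the molecular formula is C12H20.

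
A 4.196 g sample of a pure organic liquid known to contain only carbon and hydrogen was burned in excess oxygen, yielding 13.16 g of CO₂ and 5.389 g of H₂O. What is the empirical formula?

CH2

mol C = 13.16 g CO₂ ÷ 44.009 g/mol = 0.29903 mol
mol H = 2 × 5.389 g H₂O ÷ 18.015 g/mol = 0.59828 mol
Divide by the smallest (0.29903 mol): C 1.000, H 2.001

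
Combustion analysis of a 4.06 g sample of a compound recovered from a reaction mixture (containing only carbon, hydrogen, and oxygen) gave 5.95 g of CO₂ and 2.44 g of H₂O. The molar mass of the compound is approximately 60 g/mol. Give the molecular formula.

mol C = 5.95 g CO₂ ÷ 44.009 g/mol = 0.1352 mol
mol H = 2 × 2.44 g H₂O ÷ 18.015 g/mol = 0.2709 mol
mass O = 4.06 − (1.624 + 0.2731) = 2.163 g → mol O = 2.163 ÷ 15.999 = 0.1352 mol
Divide by the smallest (0.1352 mol): C 1.000, H 2.004, O 1.000
Empirical formula: CH2O
Empirical-formula mass = 30.03 g/mol; 60 ÷ 30.03 ≈ 2, so the molecular formula is C2H4O2.

C2H4O2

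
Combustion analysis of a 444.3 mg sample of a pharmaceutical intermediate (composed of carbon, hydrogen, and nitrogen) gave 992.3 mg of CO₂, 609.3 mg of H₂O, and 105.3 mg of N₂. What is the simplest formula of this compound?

mol C = 0.9923 g CO₂ ÷ 44.009 g/mol = 0.022548 mol
mol H = 2 × 0.6093 g H₂O ÷ 18.015 g/mol = 0.067644 mol
mol N = 2 × 0.1053 g N₂ ÷ 28.014 g/mol = 0.0075177 mol
Divide by the smallest (0.0075177 mol): C 2.999, H 8.998, N 1.000

C3H9N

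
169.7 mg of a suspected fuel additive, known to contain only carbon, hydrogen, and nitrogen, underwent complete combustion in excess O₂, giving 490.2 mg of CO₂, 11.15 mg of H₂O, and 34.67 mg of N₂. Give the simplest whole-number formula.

C9HN2

mol C = 0.4902 g CO₂ ÷ 44.009 g/mol = 0.011139 mol
mol H = 2 × 0.01115 g H₂O ÷ 18.015 g/mol = 0.0012379 mol
mol N = 2 × 0.03467 g N₂ ÷ 28.014 g/mol = 0.0024752 mol
Divide by the smallest (0.0012379 mol): C 8.998, H 1.000, N 2.000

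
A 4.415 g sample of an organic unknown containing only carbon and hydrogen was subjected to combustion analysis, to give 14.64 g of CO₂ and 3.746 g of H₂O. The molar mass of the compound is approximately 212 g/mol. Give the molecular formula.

C16H20

mol C = 14.64 g CO₂ ÷ 44.009 g/mol = 0.33266 mol
mol H = 2 × 3.746 g H₂O ÷ 18.015 g/mol = 0.41588 mol
Divide by the smallest (0.33266 mol): C 1.000, H 1.250
Multiplying each by 4 gives whole numbers: C 4.00, H 5.00
Empirical formula: C4H5
Empirical-formula mass = 53.08 g/mol; 212 ÷ 53.08 ≈ 4, so the molecular formula is C16H20.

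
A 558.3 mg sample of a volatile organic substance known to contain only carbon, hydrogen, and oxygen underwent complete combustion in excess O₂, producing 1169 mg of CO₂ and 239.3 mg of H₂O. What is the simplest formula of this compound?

C2H2O

mol C = 1.169 g CO₂ ÷ 44.009 g/mol = 0.026563 mol
mol H = 2 × 0.2393 g H₂O ÷ 18.015 g/mol = 0.026567 mol
mass O = 0.5583 − (0.31905 + 0.026779) = 0.21248 g → mol O = 0.21248 ÷ 15.999 = 0.013281 mol
Divide by the smallest (0.013281 mol): C 2.000, H 2.000, O 1.000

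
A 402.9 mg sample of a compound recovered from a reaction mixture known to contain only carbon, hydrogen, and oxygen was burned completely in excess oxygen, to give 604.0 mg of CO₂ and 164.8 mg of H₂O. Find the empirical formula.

C3H4O3

mol C = 0.6040 g CO₂ ÷ 44.009 g/mol = 0.013724 mol
mol H = 2 × 0.1648 g H₂O ÷ 18.015 g/mol = 0.018296 mol
mass O = 0.4029 − (0.16484 + 0.018442) = 0.21961 g → mol O = 0.21961 ÷ 15.999 = 0.013727 mol
Divide by the smallest (0.013724 mol): C 1.000, H 1.333, O 1.000
Multiplying each by 3 gives whole numbers: C 3.00, H 4.00, O 3.00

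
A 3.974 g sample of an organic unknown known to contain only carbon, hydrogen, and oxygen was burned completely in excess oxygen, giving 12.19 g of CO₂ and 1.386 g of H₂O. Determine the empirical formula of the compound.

mol C = 12.19 g CO₂ ÷ 44.009 g/mol = 0.27699 mol
mol H = 2 × 1.386 g H₂O ÷ 18.015 g/mol = 0.15387 mol
mass O = 3.974 − (3.3269 + 0.15510) = 0.49198 g → mol O = 0.49198 ÷ 15.999 = 0.030751 mol
Divide by the smallest (0.030751 mol): C 9.007, H 5.004, O 1.000

C9H5O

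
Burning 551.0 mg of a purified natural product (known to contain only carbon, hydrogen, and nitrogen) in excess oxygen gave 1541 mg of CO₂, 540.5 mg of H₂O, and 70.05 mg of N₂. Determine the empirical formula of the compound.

mol C = 1.541 g CO₂ ÷ 44.009 g/mol = 0.035016 mol
mol H = 2 × 0.5405 g H₂O ÷ 18.015 g/mol = 0.060006 mol
mol N = 2 × 0.07005 g N₂ ÷ 28.014 g/mol = 0.0050011 mol
Divide by the smallest (0.0050011 mol): C 7.002, H 11.999, N 1.000

C7H12N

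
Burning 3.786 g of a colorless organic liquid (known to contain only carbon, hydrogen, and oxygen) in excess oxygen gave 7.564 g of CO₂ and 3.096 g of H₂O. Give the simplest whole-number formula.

mol C = 7.564 g CO₂ ÷ 44.009 g/mol = 0.17187 mol
mol H = 2 × 3.096 g H₂O ÷ 18.015 g/mol = 0.34371 mol
mass O = 3.786 − (2.0644 + 0.34646) = 1.3752 g → mol O = 1.3752 ÷ 15.999 = 0.085953 mol
Divide by the smallest (0.085953 mol): C 2.000, H 3.999, O 1.000

C2H4O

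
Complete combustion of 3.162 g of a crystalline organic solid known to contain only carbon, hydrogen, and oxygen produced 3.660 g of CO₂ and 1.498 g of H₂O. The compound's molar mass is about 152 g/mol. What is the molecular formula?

mol C = 3.660 g CO₂ ÷ 44.009 g/mol = 0.083165 mol
mol H = 2 × 1.498 g H₂O ÷ 18.015 g/mol = 0.16631 mol
mass O = 3.162 − (0.99889 + 0.16764) = 1.9955 g → mol O = 1.9955 ÷ 15.999 = 0.12472 mol
Divide by the smallest (0.083165 mol): C 1.000, H 2.000, O 1.500
Multiplying each by 2 gives whole numbers: C 2.00, H 4.00, O 3.00
Empirical formula: C2H4O3
Empirical-formula mass = 76.05 g/mol; 152 ÷ 76.05 ≈ 2, so the molecular formula is C4H8O6.

C4H8O6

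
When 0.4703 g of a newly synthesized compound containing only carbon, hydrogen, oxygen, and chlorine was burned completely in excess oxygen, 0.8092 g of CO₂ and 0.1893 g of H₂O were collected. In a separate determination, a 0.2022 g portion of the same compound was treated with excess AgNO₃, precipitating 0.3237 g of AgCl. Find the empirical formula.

mol C = 0.8092 g CO₂ ÷ 44.009 g/mol = 0.018387 mol
mol H = 2 × 0.1893 g H₂O ÷ 18.015 g/mol = 0.021016 mol
From the AgCl data: mol Cl per gram of compound = (0.3237 ÷ 143.318) ÷ 0.2022 = 0.011170 mol/g, so in the 0.4703 g combustion sample mol Cl = 0.0052533 mol
mass O = 0.4703 − (0.22085 + 0.021184 + 0.18623) = 0.042037 g → mol O = 0.042037 ÷ 15.999 = 0.0026275 mol
Divide by the smallest (0.0026275 mol): C 6.998, H 7.998, Cl 1.999, O 1.000

C7H8Cl2O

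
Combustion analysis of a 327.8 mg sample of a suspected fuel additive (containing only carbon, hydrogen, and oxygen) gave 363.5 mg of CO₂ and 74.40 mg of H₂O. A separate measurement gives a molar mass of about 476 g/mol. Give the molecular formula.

mol C = 0.3635 g CO₂ ÷ 44.009 g/mol = 0.0082597 mol
mol H = 2 × 0.07440 g H₂O ÷ 18.015 g/mol = 0.0082598 mol
mass O = 0.3278 − (0.099207 + 0.0083259) = 0.22027 g → mol O = 0.22027 ÷ 15.999 = 0.013768 mol
Divide by the smallest (0.0082597 mol): C 1.000, H 1.000, O 1.667
Multiplying each by 3 gives whole numbers: C 3.00, H 3.00, O 5.00
Empirical formula: C3H3O5
Empirical-formula mass = 119.05 g/mol; 476 ÷ 119.05 ≈ 4, so the molecular formula is C12H12O20.

C12H12O20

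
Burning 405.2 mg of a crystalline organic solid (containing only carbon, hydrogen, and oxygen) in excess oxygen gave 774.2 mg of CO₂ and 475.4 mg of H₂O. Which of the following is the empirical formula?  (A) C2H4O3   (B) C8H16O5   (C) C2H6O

mol C = 0.7742 g CO₂ ÷ 44.009 g/mol = 0.017592 mol
mol H = 2 × 0.4754 g H₂O ÷ 18.015 g/mol = 0.052778 mol
mass O = 0.4052 − (0.21130 + 0.053200) = 0.14070 g → mol O = 0.14070 ÷ 15.999 = 0.0087945 mol
Divide by the smallest (0.0087945 mol): C 2.000, H 6.001, O 1.000

(C) C2H6O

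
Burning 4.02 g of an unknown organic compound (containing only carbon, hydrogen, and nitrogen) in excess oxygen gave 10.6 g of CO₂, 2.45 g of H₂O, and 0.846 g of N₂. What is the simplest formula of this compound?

mol C = 10.6 g CO₂ ÷ 44.009 g/mol = 0.2409 mol
mol H = 2 × 2.45 g H₂O ÷ 18.015 g/mol = 0.2720 mol
mol N = 2 × 0.846 g N₂ ÷ 28.014 g/mol = 0.06040 mol
Divide by the smallest (0.06040 mol): C 3.988, H 4.503, N 1.000
Multiplying each by 2 gives whole numbers: C 7.98, H 9.01, N 2.00

C8H9N2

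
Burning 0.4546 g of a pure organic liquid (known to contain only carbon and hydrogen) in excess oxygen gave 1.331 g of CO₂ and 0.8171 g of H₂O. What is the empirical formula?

CH3

mol C = 1.331 g CO₂ ÷ 44.009 g/mol = 0.030244 mol
mol H = 2 × 0.8171 g H₂O ÷ 18.015 g/mol = 0.090713 mol
Divide by the smallest (0.030244 mol): C 1.000, H 2.999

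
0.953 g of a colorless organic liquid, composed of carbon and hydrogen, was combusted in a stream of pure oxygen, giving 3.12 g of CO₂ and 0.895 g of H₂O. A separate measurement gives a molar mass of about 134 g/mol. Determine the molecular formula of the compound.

mol C = 3.12 g CO₂ ÷ 44.009 g/mol = 0.07089 mol
mol H = 2 × 0.895 g H₂O ÷ 18.015 g/mol = 0.09936 mol
Divide by the smallest (0.07089 mol): C 1.000, H 1.402
Multiplying each by 5 gives whole numbers: C 5.00, H 7.01
Empirical formula: C5H7
Empirical-formula mass = 67.11 g/mol; 134 ÷ 67.11 ≈ 2, so the molecular formula is C10H14.

C10H14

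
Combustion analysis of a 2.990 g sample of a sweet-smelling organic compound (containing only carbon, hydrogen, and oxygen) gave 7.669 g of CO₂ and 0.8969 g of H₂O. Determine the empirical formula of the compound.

C7H4O2

mol C = 7.669 g CO₂ ÷ 44.009 g/mol = 0.17426 mol
mol H = 2 × 0.8969 g H₂O ÷ 18.015 g/mol = 0.099573 mol
mass O = 2.990 − (2.0930 + 0.10037) = 0.79660 g → mol O = 0.79660 ÷ 15.999 = 0.049790 mol
Divide by the smallest (0.049790 mol): C 3.500, H 2.000, O 1.000
Multiplying each by 2 gives whole numbers: C 7.00, H 4.00, O 2.00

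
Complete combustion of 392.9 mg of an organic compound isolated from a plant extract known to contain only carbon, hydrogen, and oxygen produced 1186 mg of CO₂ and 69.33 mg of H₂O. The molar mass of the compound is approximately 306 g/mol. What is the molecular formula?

mol C = 1.186 g CO₂ ÷ 44.009 g/mol = 0.026949 mol
mol H = 2 × 0.06933 g H₂O ÷ 18.015 g/mol = 0.0076969 mol
mass O = 0.3929 − (0.32368 + 0.0077585) = 0.061457 g → mol O = 0.061457 ÷ 15.999 = 0.0038413 mol
Divide by the smallest (0.0038413 mol): C 7.016, H 2.004, O 1.000
Empirical formula: C7H2O
Empirical-formula mass = 102.09 g/mol; 306 ÷ 102.09 ≈ 3, so the molecular formula is C21H6O3.

C21H6O3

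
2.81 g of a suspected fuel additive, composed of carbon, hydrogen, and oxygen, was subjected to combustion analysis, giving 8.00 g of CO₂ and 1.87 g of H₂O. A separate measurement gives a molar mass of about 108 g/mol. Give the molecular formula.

mol C = 8.00 g CO₂ ÷ 44.009 g/mol = 0.1818 mol
mol H = 2 × 1.87 g H₂O ÷ 18.015 g/mol = 0.2076 mol
mass O = 2.81 − (2.183 + 0.2093) = 0.4174 g → mol O = 0.4174 ÷ 15.999 = 0.02609 mol
Divide by the smallest (0.02609 mol): C 6.968, H 7.958, O 1.000
Empirical formula: C7H8O
Empirical-formula mass = 108.14 g/mol; 108 ÷ 108.14 ≈ 1, so the molecular formula is C7H8O.

C7H8O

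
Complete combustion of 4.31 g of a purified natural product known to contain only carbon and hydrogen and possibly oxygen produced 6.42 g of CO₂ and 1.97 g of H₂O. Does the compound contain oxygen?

yes

mol C = 6.42 g CO₂ ÷ 44.009 g/mol = 0.1459 mol
mol H = 2 × 1.97 g H₂O ÷ 18.015 g/mol = 0.2187 mol
C and H account for only 1.973 g of the 4.31 g sample; the remaining 2.337 g must be oxygen.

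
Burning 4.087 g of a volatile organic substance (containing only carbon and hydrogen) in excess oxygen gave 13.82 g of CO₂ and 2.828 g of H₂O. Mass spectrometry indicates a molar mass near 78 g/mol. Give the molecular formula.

C6H6

mol C = 13.82 g CO₂ ÷ 44.009 g/mol = 0.31403 mol
mol H = 2 × 2.828 g H₂O ÷ 18.015 g/mol = 0.31396 mol
Divide by the smallest (0.31396 mol): C 1.000, H 1.000
Empirical formula: CH
Empirical-formula mass = 13.02 g/mol; 78 ÷ 13.02 ≈ 6, so the molecular formula is C6H6.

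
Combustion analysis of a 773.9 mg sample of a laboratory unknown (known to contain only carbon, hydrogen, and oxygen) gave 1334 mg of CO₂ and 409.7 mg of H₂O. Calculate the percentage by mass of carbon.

47.04%

mol C = 1.334 g CO₂ ÷ 44.009 g/mol = 0.030312 mol
mol H = 2 × 0.4097 g H₂O ÷ 18.015 g/mol = 0.045484 mol
mass O = 0.7739 − (0.36408 + 0.045848) = 0.36397 g → mol O = 0.36397 ÷ 15.999 = 0.022750 mol
mass % C = 0.36408 g ÷ 0.7739 g × 100%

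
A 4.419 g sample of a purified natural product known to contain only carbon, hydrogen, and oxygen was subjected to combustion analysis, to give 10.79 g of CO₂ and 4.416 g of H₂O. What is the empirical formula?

mol C = 10.79 g CO₂ ÷ 44.009 g/mol = 0.24518 mol
mol H = 2 × 4.416 g H₂O ÷ 18.015 g/mol = 0.49026 mol
mass O = 4.419 − (2.9448 + 0.49418) = 0.98000 g → mol O = 0.98000 ÷ 15.999 = 0.061254 mol
Divide by the smallest (0.061254 mol): C 4.003, H 8.004, O 1.000

C4H8O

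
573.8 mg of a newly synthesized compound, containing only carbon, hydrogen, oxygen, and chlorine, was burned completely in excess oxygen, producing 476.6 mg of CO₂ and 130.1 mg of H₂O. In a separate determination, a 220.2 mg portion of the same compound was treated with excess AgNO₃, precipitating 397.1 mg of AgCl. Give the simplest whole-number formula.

C3H4Cl2O3

mol C = 0.4766 g CO₂ ÷ 44.009 g/mol = 0.010830 mol
mol H = 2 × 0.1301 g H₂O ÷ 18.015 g/mol = 0.014444 mol
From the AgCl data: mol Cl per gram of compound = (0.3971 ÷ 143.318) ÷ 0.2202 = 0.012583 mol/g, so in the 0.5738 g combustion sample mol Cl = 0.0072201 mol
mass O = 0.5738 − (0.13007 + 0.014559 + 0.25595) = 0.17321 g → mol O = 0.17321 ÷ 15.999 = 0.010827 mol
Divide by the smallest (0.0072201 mol): C 1.500, H 2.000, Cl 1.000, O 1.500
Multiplying each by 2 gives whole numbers: C 3.00, H 4.00, Cl 2.00, O 3.00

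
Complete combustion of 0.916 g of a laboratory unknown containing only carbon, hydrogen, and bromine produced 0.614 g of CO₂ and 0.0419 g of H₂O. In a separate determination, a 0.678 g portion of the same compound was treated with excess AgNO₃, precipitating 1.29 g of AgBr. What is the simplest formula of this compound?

C3HBr2

mol C = 0.614 g CO₂ ÷ 44.009 g/mol = 0.01395 mol
mol H = 2 × 0.0419 g H₂O ÷ 18.015 g/mol = 0.004652 mol
From the AgBr data: mol Br per gram of compound = (1.29 ÷ 187.772) ÷ 0.678 = 0.01013 mol/g, so in the 0.916 g combustion sample mol Br = 0.009282 mol
Divide by the smallest (0.004652 mol): C 2.999, H 1.000, Br 1.995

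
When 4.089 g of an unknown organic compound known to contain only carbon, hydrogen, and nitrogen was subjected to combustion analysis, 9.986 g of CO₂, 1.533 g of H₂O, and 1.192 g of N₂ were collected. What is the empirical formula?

mol C = 9.986 g CO₂ ÷ 44.009 g/mol = 0.22691 mol
mol H = 2 × 1.533 g H₂O ÷ 18.015 g/mol = 0.17019 mol
mol N = 2 × 1.192 g N₂ ÷ 28.014 g/mol = 0.085100 mol
Divide by the smallest (0.085100 mol): C 2.666, H 2.000, N 1.000
Multiplying each by 3 gives whole numbers: C 8.00, H 6.00, N 3.00

C8H6N3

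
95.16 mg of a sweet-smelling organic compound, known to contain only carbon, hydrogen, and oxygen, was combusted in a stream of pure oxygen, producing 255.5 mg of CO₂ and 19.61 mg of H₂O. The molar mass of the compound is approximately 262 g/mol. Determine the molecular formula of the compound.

mol C = 0.2555 g CO₂ ÷ 44.009 g/mol = 0.0058056 mol
mol H = 2 × 0.01961 g H₂O ÷ 18.015 g/mol = 0.0021771 mol
mass O = 0.09516 − (0.069731 + 0.0021945) = 0.023234 g → mol O = 0.023234 ÷ 15.999 = 0.0014522 mol
Divide by the smallest (0.0014522 mol): C 3.998, H 1.499, O 1.000
Multiplying each by 2 gives whole numbers: C 8.00, H 3.00, O 2.00
Empirical formula: C8H3O2
Empirical-formula mass = 131.11 g/mol; 262 ÷ 131.11 ≈ 2, so the molecular formula is C16H6O4.

C16H6O4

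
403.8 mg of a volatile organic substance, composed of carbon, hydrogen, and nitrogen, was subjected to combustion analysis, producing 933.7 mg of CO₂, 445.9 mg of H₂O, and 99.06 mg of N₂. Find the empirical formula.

mol C = 0.9337 g CO₂ ÷ 44.009 g/mol = 0.021216 mol
mol H = 2 × 0.4459 g H₂O ÷ 18.015 g/mol = 0.049503 mol
mol N = 2 × 0.09906 g N₂ ÷ 28.014 g/mol = 0.0070722 mol
Divide by the smallest (0.0070722 mol): C 3.000, H 7.000, N 1.000

C3H7N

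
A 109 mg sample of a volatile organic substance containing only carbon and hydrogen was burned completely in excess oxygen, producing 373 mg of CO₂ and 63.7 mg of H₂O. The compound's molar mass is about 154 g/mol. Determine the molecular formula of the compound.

C12H10

mol C = 0.373 g CO₂ ÷ 44.009 g/mol = 0.008476 mol
mol H = 2 × 0.0637 g H₂O ÷ 18.015 g/mol = 0.007072 mol
Divide by the smallest (0.007072 mol): C 1.198, H 1.000
Multiplying each by 5 gives whole numbers: C 5.99, H 5.00
Empirical formula: C6H5
Empirical-formula mass = 77.11 g/mol; 154 ÷ 77.11 ≈ 2, so the molecular formula is C12H10.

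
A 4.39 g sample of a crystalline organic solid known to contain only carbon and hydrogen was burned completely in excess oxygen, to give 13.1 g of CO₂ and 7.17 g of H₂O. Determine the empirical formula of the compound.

C3H8

mol C = 13.1 g CO₂ ÷ 44.009 g/mol = 0.2977 mol
mol H = 2 × 7.17 g H₂O ÷ 18.015 g/mol = 0.7960 mol
Divide by the smallest (0.2977 mol): C 1.000, H 2.674
Multiplying each by 3 gives whole numbers: C 3.00, H 8.02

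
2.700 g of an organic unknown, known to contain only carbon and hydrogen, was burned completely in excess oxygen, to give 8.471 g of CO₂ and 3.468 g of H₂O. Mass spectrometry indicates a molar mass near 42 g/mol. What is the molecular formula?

C3H6

mol C = 8.471 g CO₂ ÷ 44.009 g/mol = 0.19248 mol
mol H = 2 × 3.468 g H₂O ÷ 18.015 g/mol = 0.38501 mol
Divide by the smallest (0.19248 mol): C 1.000, H 2.000
Empirical formula: CH2
Empirical-formula mass = 14.03 g/mol; 42 ÷ 14.03 ≈ 3, so the molecular formula is C3H6.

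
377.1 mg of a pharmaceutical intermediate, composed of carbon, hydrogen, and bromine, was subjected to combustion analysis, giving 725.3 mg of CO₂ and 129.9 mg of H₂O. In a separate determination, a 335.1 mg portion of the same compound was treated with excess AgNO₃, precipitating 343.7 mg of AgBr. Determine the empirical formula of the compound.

C8H7Br

mol C = 0.7253 g CO₂ ÷ 44.009 g/mol = 0.016481 mol
mol H = 2 × 0.1299 g H₂O ÷ 18.015 g/mol = 0.014421 mol
From the AgBr data: mol Br per gram of compound = (0.3437 ÷ 187.772) ÷ 0.3351 = 0.0054623 mol/g, so in the 0.3771 g combustion sample mol Br = 0.0020598 mol
Divide by the smallest (0.0020598 mol): C 8.001, H 7.001, Br 1.000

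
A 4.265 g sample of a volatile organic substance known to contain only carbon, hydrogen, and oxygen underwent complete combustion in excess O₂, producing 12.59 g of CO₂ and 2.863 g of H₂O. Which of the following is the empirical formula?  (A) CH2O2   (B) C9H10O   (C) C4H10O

mol C = 12.59 g CO₂ ÷ 44.009 g/mol = 0.28608 mol
mol H = 2 × 2.863 g H₂O ÷ 18.015 g/mol = 0.31785 mol
mass O = 4.265 − (3.4361 + 0.32039) = 0.50853 g → mol O = 0.50853 ÷ 15.999 = 0.031785 mol
Divide by the smallest (0.031785 mol): C 9.000, H 10.000, O 1.000

(B) C9H10O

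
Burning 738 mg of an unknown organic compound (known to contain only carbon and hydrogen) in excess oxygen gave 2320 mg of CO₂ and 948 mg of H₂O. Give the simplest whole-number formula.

mol C = 2.32 g CO₂ ÷ 44.009 g/mol = 0.05272 mol
mol H = 2 × 0.948 g H₂O ÷ 18.015 g/mol = 0.1052 mol
Divide by the smallest (0.05272 mol): C 1.000, H 1.996

CH2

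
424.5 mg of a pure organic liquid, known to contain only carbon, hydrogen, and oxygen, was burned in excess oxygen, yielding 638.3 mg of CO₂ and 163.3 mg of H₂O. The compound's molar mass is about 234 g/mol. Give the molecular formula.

C8H10O8

mol C = 0.6383 g CO₂ ÷ 44.009 g/mol = 0.014504 mol
mol H = 2 × 0.1633 g H₂O ÷ 18.015 g/mol = 0.018129 mol
mass O = 0.4245 − (0.17421 + 0.018274) = 0.23202 g → mol O = 0.23202 ÷ 15.999 = 0.014502 mol
Divide by the smallest (0.014502 mol): C 1.000, H 1.250, O 1.000
Multiplying each by 4 gives whole numbers: C 4.00, H 5.00, O 4.00
Empirical formula: C4H5O4
Empirical-formula mass = 117.08 g/mol; 234 ÷ 117.08 ≈ 2, so the molecular formula is C8H10O8.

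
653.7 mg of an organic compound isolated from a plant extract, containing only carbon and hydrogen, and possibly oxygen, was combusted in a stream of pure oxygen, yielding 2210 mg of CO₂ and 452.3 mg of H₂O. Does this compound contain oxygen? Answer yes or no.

mol C = 2.210 g CO₂ ÷ 44.009 g/mol = 0.050217 mol
mol H = 2 × 0.4523 g H₂O ÷ 18.015 g/mol = 0.050214 mol
C and H together account for 0.65377 g — essentially the entire 0.6537 g sample — so the compound contains no oxygen.

no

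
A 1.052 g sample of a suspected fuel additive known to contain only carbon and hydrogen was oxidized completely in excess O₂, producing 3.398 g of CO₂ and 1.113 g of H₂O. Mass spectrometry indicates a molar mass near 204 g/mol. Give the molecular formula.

mol C = 3.398 g CO₂ ÷ 44.009 g/mol = 0.077211 mol
mol H = 2 × 1.113 g H₂O ÷ 18.015 g/mol = 0.12356 mol
Divide by the smallest (0.077211 mol): C 1.000, H 1.600
Multiplying each by 5 gives whole numbers: C 5.00, H 8.00
Empirical formula: C5H8
Empirical-formula mass = 68.12 g/mol; 204 ÷ 68.12 ≈ 3, so the molecular formula is C15H24.

C15H24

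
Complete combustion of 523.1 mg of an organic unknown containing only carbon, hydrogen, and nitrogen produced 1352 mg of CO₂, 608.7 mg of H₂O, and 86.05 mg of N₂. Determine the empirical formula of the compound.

mol C = 1.352 g CO₂ ÷ 44.009 g/mol = 0.030721 mol
mol H = 2 × 0.6087 g H₂O ÷ 18.015 g/mol = 0.067577 mol
mol N = 2 × 0.08605 g N₂ ÷ 28.014 g/mol = 0.0061434 mol
Divide by the smallest (0.0061434 mol): C 5.001, H 11.000, N 1.000

C5H11N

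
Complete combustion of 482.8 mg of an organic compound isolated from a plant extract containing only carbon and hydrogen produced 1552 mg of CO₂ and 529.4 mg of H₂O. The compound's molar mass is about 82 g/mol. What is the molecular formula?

mol C = 1.552 g CO₂ ÷ 44.009 g/mol = 0.035266 mol
mol H = 2 × 0.5294 g H₂O ÷ 18.015 g/mol = 0.058773 mol
Divide by the smallest (0.035266 mol): C 1.000, H 1.667
Multiplying each by 3 gives whole numbers: C 3.00, H 5.00
Empirical formula: C3H5
Empirical-formula mass = 41.07 g/mol; 82 ÷ 41.07 ≈ 2, so the molecular formula is C6H10.

C6H10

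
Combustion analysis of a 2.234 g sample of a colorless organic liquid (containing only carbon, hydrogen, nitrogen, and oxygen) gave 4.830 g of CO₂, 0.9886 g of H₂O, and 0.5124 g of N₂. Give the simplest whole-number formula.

C6H6N2O

mol C = 4.830 g CO₂ ÷ 44.009 g/mol = 0.10975 mol
mol H = 2 × 0.9886 g H₂O ÷ 18.015 g/mol = 0.10975 mol
mol N = 2 × 0.5124 g N₂ ÷ 28.014 g/mol = 0.036582 mol
mass O = 2.234 − (1.3182 + 0.11063 + 0.51240) = 0.29276 g → mol O = 0.29276 ÷ 15.999 = 0.018299 mol
Divide by the smallest (0.018299 mol): C 5.998, H 5.998, N 1.999, O 1.000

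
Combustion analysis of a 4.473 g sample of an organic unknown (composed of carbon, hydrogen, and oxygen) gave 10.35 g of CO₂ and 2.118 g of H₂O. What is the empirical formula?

mol C = 10.35 g CO₂ ÷ 44.009 g/mol = 0.23518 mol
mol H = 2 × 2.118 g H₂O ÷ 18.015 g/mol = 0.23514 mol
mass O = 4.473 − (2.8247 + 0.23702) = 1.4112 g → mol O = 1.4112 ÷ 15.999 = 0.088208 mol
Divide by the smallest (0.088208 mol): C 2.666, H 2.666, O 1.000
Multiplying each by 3 gives whole numbers: C 8.00, H 8.00, O 3.00

C8H8O3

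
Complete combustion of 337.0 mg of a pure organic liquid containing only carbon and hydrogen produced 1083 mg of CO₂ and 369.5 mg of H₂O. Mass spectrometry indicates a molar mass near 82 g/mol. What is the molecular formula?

mol C = 1.083 g CO₂ ÷ 44.009 g/mol = 0.024609 mol
mol H = 2 × 0.3695 g H₂O ÷ 18.015 g/mol = 0.041021 mol
Divide by the smallest (0.024609 mol): C 1.000, H 1.667
Multiplying each by 3 gives whole numbers: C 3.00, H 5.00
Empirical formula: C3H5
Empirical-formula mass = 41.07 g/mol; 82 ÷ 41.07 ≈ 2, so the molecular formula is C6H10.

C6H10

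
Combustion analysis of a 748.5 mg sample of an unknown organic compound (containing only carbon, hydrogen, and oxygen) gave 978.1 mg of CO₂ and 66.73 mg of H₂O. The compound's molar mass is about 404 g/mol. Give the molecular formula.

C12H4O16

mol C = 0.9781 g CO₂ ÷ 44.009 g/mol = 0.022225 mol
mol H = 2 × 0.06673 g H₂O ÷ 18.015 g/mol = 0.0074083 mol
mass O = 0.7485 − (0.26694 + 0.0074675) = 0.47409 g → mol O = 0.47409 ÷ 15.999 = 0.029632 mol
Divide by the smallest (0.0074083 mol): C 3.000, H 1.000, O 4.000
Empirical formula: C3HO4
Empirical-formula mass = 101.04 g/mol; 404 ÷ 101.04 ≈ 4, so the molecular formula is C12H4O16.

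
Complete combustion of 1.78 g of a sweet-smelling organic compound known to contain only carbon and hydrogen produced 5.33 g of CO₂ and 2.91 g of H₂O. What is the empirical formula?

mol C = 5.33 g CO₂ ÷ 44.009 g/mol = 0.1211 mol
mol H = 2 × 2.91 g H₂O ÷ 18.015 g/mol = 0.3231 mol
Divide by the smallest (0.1211 mol): C 1.000, H 2.667
Multiplying each by 3 gives whole numbers: C 3.00, H 8.00

C3H8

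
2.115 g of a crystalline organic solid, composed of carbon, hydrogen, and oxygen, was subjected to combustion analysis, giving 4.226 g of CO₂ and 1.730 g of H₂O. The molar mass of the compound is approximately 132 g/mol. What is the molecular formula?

C6H12O3

mol C = 4.226 g CO₂ ÷ 44.009 g/mol = 0.096026 mol
mol H = 2 × 1.730 g H₂O ÷ 18.015 g/mol = 0.19206 mol
mass O = 2.115 − (1.1534 + 0.19360) = 0.76804 g → mol O = 0.76804 ÷ 15.999 = 0.048005 mol
Divide by the smallest (0.048005 mol): C 2.000, H 4.001, O 1.000
Empirical formula: C2H4O
Empirical-formula mass = 44.05 g/mol; 132 ÷ 44.05 ≈ 3, so the molecular formula is C6H12O3.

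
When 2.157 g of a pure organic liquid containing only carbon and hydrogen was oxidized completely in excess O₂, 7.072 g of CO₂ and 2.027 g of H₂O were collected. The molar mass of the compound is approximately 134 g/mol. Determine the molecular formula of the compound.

C10H14

mol C = 7.072 g CO₂ ÷ 44.009 g/mol = 0.16069 mol
mol H = 2 × 2.027 g H₂O ÷ 18.015 g/mol = 0.22503 mol
Divide by the smallest (0.16069 mol): C 1.000, H 1.400
Multiplying each by 5 gives whole numbers: C 5.00, H 7.00
Empirical formula: C5H7
Empirical-formula mass = 67.11 g/mol; 134 ÷ 67.11 ≈ 2, so the molecular formula is C10H14.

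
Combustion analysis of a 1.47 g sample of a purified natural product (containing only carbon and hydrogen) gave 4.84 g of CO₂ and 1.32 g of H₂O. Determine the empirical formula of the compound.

mol C = 4.84 g CO₂ ÷ 44.009 g/mol = 0.1100 mol
mol H = 2 × 1.32 g H₂O ÷ 18.015 g/mol = 0.1465 mol
Divide by the smallest (0.1100 mol): C 1.000, H 1.332
Multiplying each by 3 gives whole numbers: C 3.00, H 4.00

C3H4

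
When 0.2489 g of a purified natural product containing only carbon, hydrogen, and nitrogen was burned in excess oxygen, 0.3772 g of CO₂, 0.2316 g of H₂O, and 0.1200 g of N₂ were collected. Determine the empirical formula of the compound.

CH3N

mol C = 0.3772 g CO₂ ÷ 44.009 g/mol = 0.0085710 mol
mol H = 2 × 0.2316 g H₂O ÷ 18.015 g/mol = 0.025712 mol
mol N = 2 × 0.1200 g N₂ ÷ 28.014 g/mol = 0.0085671 mol
Divide by the smallest (0.0085671 mol): C 1.000, H 3.001, N 1.000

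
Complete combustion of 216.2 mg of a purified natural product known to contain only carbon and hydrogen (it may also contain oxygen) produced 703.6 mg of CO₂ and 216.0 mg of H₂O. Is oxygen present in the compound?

no

mol C = 0.7036 g CO₂ ÷ 44.009 g/mol = 0.015988 mol
mol H = 2 × 0.2160 g H₂O ÷ 18.015 g/mol = 0.023980 mol
C and H together account for 0.21620 g — essentially the entire 0.2162 g sample — so the compound contains no oxygen.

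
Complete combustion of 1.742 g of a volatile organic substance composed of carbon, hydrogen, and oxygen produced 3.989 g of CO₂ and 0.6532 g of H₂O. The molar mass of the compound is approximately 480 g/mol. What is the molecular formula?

C25H20O10

mol C = 3.989 g CO₂ ÷ 44.009 g/mol = 0.090641 mol
mol H = 2 × 0.6532 g H₂O ÷ 18.015 g/mol = 0.072517 mol
mass O = 1.742 − (1.0887 + 0.073097) = 0.58022 g → mol O = 0.58022 ÷ 15.999 = 0.036266 mol
Divide by the smallest (0.036266 mol): C 2.499, H 2.000, O 1.000
Multiplying each by 2 gives whole numbers: C 5.00, H 4.00, O 2.00
Empirical formula: C5H4O2
Empirical-formula mass = 96.08 g/mol; 480 ÷ 96.08 ≈ 5, so the molecular formula is C25H20O10.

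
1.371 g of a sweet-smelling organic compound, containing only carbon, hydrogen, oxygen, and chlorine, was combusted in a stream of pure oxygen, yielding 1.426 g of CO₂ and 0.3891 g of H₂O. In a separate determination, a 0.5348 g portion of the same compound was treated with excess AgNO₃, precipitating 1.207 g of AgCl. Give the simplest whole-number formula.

C3H4Cl2O

mol C = 1.426 g CO₂ ÷ 44.009 g/mol = 0.032402 mol
mol H = 2 × 0.3891 g H₂O ÷ 18.015 g/mol = 0.043197 mol
From the AgCl data: mol Cl per gram of compound = (1.207 ÷ 143.318) ÷ 0.5348 = 0.015748 mol/g, so in the 1.371 g combustion sample mol Cl = 0.021590 mol
mass O = 1.371 − (0.38919 + 0.043543 + 0.76537) = 0.17291 g → mol O = 0.17291 ÷ 15.999 = 0.010807 mol
Divide by the smallest (0.010807 mol): C 2.998, H 3.997, Cl 1.998, O 1.000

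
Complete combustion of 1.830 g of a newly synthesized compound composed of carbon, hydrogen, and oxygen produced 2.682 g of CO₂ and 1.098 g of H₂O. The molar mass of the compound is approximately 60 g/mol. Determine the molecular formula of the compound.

C2H4O2

mol C = 2.682 g CO₂ ÷ 44.009 g/mol = 0.060942 mol
mol H = 2 × 1.098 g H₂O ÷ 18.015 g/mol = 0.12190 mol
mass O = 1.830 − (0.73198 + 0.12287) = 0.97515 g → mol O = 0.97515 ÷ 15.999 = 0.060951 mol
Divide by the smallest (0.060942 mol): C 1.000, H 2.000, O 1.000
Empirical formula: CH2O
Empirical-formula mass = 30.03 g/mol; 60 ÷ 30.03 ≈ 2, so the molecular formula is C2H4O2.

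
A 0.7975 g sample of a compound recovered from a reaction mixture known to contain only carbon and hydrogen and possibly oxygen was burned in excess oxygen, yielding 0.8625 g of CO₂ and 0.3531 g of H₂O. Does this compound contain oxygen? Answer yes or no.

mol C = 0.8625 g CO₂ ÷ 44.009 g/mol = 0.019598 mol
mol H = 2 × 0.3531 g H₂O ÷ 18.015 g/mol = 0.039201 mol
C and H account for only 0.27491 g of the 0.7975 g sample; the remaining 0.52259 g must be oxygen.

yes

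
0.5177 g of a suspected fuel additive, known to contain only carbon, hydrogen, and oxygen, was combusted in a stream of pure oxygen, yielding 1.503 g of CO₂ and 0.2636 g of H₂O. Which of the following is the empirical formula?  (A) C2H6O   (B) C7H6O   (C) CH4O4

mol C = 1.503 g CO₂ ÷ 44.009 g/mol = 0.034152 mol
mol H = 2 × 0.2636 g H₂O ÷ 18.015 g/mol = 0.029265 mol
mass O = 0.5177 − (0.41020 + 0.029499) = 0.078000 g → mol O = 0.078000 ÷ 15.999 = 0.0048753 mol
Divide by the smallest (0.0048753 mol): C 7.005, H 6.003, O 1.000

(B) C7H6O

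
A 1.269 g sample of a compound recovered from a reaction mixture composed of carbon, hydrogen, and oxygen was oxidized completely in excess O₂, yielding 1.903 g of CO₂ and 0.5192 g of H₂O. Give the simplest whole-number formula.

C3H4O3

mol C = 1.903 g CO₂ ÷ 44.009 g/mol = 0.043241 mol
mol H = 2 × 0.5192 g H₂O ÷ 18.015 g/mol = 0.057641 mol
mass O = 1.269 − (0.51937 + 0.058102) = 0.69153 g → mol O = 0.69153 ÷ 15.999 = 0.043223 mol
Divide by the smallest (0.043223 mol): C 1.000, H 1.334, O 1.000
Multiplying each by 3 gives whole numbers: C 3.00, H 4.00, O 3.00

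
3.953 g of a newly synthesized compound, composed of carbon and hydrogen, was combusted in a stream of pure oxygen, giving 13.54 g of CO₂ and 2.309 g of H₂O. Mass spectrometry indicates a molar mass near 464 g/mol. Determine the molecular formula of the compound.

mol C = 13.54 g CO₂ ÷ 44.009 g/mol = 0.30766 mol
mol H = 2 × 2.309 g H₂O ÷ 18.015 g/mol = 0.25634 mol
Divide by the smallest (0.25634 mol): C 1.200, H 1.000
Multiplying each by 5 gives whole numbers: C 6.00, H 5.00
Empirical formula: C6H5
Empirical-formula mass = 77.11 g/mol; 464 ÷ 77.11 ≈ 6, so the molecular formula is C36H30.

C36H30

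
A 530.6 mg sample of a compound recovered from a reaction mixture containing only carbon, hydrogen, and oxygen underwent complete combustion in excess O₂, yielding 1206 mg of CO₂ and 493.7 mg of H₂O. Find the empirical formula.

C3H6O

mol C = 1.206 g CO₂ ÷ 44.009 g/mol = 0.027403 mol
mol H = 2 × 0.4937 g H₂O ÷ 18.015 g/mol = 0.054810 mol
mass O = 0.5306 − (0.32914 + 0.055248) = 0.14621 g → mol O = 0.14621 ÷ 15.999 = 0.0091386 mol
Divide by the smallest (0.0091386 mol): C 2.999, H 5.998, O 1.000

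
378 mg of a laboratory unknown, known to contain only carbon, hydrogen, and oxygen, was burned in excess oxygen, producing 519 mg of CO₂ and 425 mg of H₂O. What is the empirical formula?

CH4O

mol C = 0.519 g CO₂ ÷ 44.009 g/mol = 0.01179 mol
mol H = 2 × 0.425 g H₂O ÷ 18.015 g/mol = 0.04718 mol
mass O = 0.378 − (0.1416 + 0.04756) = 0.1888 g → mol O = 0.1888 ÷ 15.999 = 0.01180 mol
Divide by the smallest (0.01179 mol): C 1.000, H 4.001, O 1.001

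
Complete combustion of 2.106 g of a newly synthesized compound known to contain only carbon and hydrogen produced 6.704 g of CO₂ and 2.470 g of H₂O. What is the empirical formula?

mol C = 6.704 g CO₂ ÷ 44.009 g/mol = 0.15233 mol
mol H = 2 × 2.470 g H₂O ÷ 18.015 g/mol = 0.27422 mol
Divide by the smallest (0.15233 mol): C 1.000, H 1.800
Multiplying each by 5 gives whole numbers: C 5.00, H 9.00

C5H9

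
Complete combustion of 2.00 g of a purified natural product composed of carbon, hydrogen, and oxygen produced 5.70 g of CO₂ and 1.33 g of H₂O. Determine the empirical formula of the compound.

C7H8O

mol C = 5.70 g CO₂ ÷ 44.009 g/mol = 0.1295 mol
mol H = 2 × 1.33 g H₂O ÷ 18.015 g/mol = 0.1477 mol
mass O = 2.00 − (1.556 + 0.1488) = 0.2955 g → mol O = 0.2955 ÷ 15.999 = 0.01847 mol
Divide by the smallest (0.01847 mol): C 7.012, H 7.994, O 1.000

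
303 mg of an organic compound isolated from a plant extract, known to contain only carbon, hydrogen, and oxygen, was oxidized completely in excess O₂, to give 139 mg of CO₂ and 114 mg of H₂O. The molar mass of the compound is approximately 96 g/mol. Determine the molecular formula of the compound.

mol C = 0.139 g CO₂ ÷ 44.009 g/mol = 0.003158 mol
mol H = 2 × 0.114 g H₂O ÷ 18.015 g/mol = 0.01266 mol
mass O = 0.303 − (0.03794 + 0.01276) = 0.2523 g → mol O = 0.2523 ÷ 15.999 = 0.01577 mol
Divide by the smallest (0.003158 mol): C 1.000, H 4.007, O 4.993
Empirical formula: CH4O5
Empirical-formula mass = 96.04 g/mol; 96 ÷ 96.04 ≈ 1, so the molecular formula is CH4O5.

CH4O5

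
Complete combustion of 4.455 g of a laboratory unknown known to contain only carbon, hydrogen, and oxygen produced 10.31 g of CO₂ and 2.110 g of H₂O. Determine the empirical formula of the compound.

C8H8O3

mol C = 10.31 g CO₂ ÷ 44.009 g/mol = 0.23427 mol
mol H = 2 × 2.110 g H₂O ÷ 18.015 g/mol = 0.23425 mol
mass O = 4.455 − (2.8138 + 0.23612) = 1.4051 g → mol O = 1.4051 ÷ 15.999 = 0.087822 mol
Divide by the smallest (0.087822 mol): C 2.668, H 2.667, O 1.000
Multiplying each by 3 gives whole numbers: C 8.00, H 8.00, O 3.00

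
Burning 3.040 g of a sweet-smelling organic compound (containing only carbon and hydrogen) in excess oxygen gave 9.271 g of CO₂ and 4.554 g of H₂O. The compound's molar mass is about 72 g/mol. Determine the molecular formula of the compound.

mol C = 9.271 g CO₂ ÷ 44.009 g/mol = 0.21066 mol
mol H = 2 × 4.554 g H₂O ÷ 18.015 g/mol = 0.50558 mol
Divide by the smallest (0.21066 mol): C 1.000, H 2.400
Multiplying each by 5 gives whole numbers: C 5.00, H 12.00
Empirical formula: C5H12
Empirical-formula mass = 72.15 g/mol; 72 ÷ 72.15 ≈ 1, so the molecular formula is C5H12.

C5H12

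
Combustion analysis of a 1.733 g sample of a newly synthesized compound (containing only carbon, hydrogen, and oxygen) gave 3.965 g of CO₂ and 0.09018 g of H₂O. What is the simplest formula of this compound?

C9HO4

mol C = 3.965 g CO₂ ÷ 44.009 g/mol = 0.090095 mol
mol H = 2 × 0.09018 g H₂O ÷ 18.015 g/mol = 0.010012 mol
mass O = 1.733 − (1.0821 + 0.010092) = 0.64077 g → mol O = 0.64077 ÷ 15.999 = 0.040051 mol
Divide by the smallest (0.010012 mol): C 8.999, H 1.000, O 4.000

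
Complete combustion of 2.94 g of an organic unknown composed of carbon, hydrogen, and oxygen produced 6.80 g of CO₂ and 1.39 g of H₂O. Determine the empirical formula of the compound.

C8H8O3

mol C = 6.80 g CO₂ ÷ 44.009 g/mol = 0.1545 mol
mol H = 2 × 1.39 g H₂O ÷ 18.015 g/mol = 0.1543 mol
mass O = 2.94 − (1.856 + 0.1556) = 0.9286 g → mol O = 0.9286 ÷ 15.999 = 0.05804 mol
Divide by the smallest (0.05804 mol): C 2.662, H 2.659, O 1.000
Multiplying each by 3 gives whole numbers: C 7.99, H 7.98, O 3.00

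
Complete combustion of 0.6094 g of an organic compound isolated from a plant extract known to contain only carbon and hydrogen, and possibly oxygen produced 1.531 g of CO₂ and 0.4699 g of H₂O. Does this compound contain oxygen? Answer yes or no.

yes

mol C = 1.531 g CO₂ ÷ 44.009 g/mol = 0.034788 mol
mol H = 2 × 0.4699 g H₂O ÷ 18.015 g/mol = 0.052168 mol
C and H account for only 0.47043 g of the 0.6094 g sample; the remaining 0.13897 g must be oxygen.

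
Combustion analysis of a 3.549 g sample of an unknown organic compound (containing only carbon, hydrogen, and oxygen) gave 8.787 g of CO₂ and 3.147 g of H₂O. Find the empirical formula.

mol C = 8.787 g CO₂ ÷ 44.009 g/mol = 0.19966 mol
mol H = 2 × 3.147 g H₂O ÷ 18.015 g/mol = 0.34938 mol
mass O = 3.549 − (2.3982 + 0.35217) = 0.79867 g → mol O = 0.79867 ÷ 15.999 = 0.049920 mol
Divide by the smallest (0.049920 mol): C 4.000, H 6.999, O 1.000

C4H7O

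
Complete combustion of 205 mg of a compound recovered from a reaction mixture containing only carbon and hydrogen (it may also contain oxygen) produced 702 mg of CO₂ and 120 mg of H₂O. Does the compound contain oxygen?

no

mol C = 0.702 g CO₂ ÷ 44.009 g/mol = 0.01595 mol
mol H = 2 × 0.120 g H₂O ÷ 18.015 g/mol = 0.01332 mol
C and H together account for 0.2050 g — essentially the entire 0.205 g sample — so the compound contains no oxygen.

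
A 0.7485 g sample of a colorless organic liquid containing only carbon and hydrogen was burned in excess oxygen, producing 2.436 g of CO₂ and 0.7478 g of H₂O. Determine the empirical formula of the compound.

C2H3

mol C = 2.436 g CO₂ ÷ 44.009 g/mol = 0.055352 mol
mol H = 2 × 0.7478 g H₂O ÷ 18.015 g/mol = 0.083020 mol
Divide by the smallest (0.055352 mol): C 1.000, H 1.500
Multiplying each by 2 gives whole numbers: C 2.00, H 3.00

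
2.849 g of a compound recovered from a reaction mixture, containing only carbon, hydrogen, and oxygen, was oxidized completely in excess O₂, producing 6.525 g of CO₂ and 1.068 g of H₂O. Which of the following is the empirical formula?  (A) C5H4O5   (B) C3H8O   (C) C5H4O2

mol C = 6.525 g CO₂ ÷ 44.009 g/mol = 0.14827 mol
mol H = 2 × 1.068 g H₂O ÷ 18.015 g/mol = 0.11857 mol
mass O = 2.849 − (1.7808 + 0.11952) = 0.94867 g → mol O = 0.94867 ÷ 15.999 = 0.059296 mol
Divide by the smallest (0.059296 mol): C 2.500, H 2.000, O 1.000
Multiplying each by 2 gives whole numbers: C 5.00, H 4.00, O 2.00

(C) C5H4O2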